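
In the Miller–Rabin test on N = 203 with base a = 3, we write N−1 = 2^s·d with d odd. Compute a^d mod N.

89

203 − 1 = 202 = 2^1 · 101, so d = 101.
3^1 ≡ 3 (mod 203)
3^2 ≡ 3^2 = 9 ≡ 9 (mod 203)
3^4 ≡ 9^2 = 81 ≡ 81 (mod 203)
3^8 ≡ 81^2 = 6561 ≡ 65 (mod 203)
3^16 ≡ 65^2 = 4225 ≡ 165 (mod 203)
3^32 ≡ 165^2 = 27225 ≡ 23 (mod 203)
3^64 ≡ 23^2 = 529 ≡ 123 (mod 203)
101 = 64 + 32 + 4 + 1 in binary powers of 2.
So 3^101 ≡ 123 · 23 · 81 · 3 ≡ 89 (mod 203).
Squaring chain: 89; never reaches −1, so base 3 is a Miller–Rabin witness that 203 is composite.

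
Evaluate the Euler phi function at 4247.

4080

Factor: 4247 = 31 · 137.
φ(4247) = (31−1) · (137−1) = 30 · 136 = 4080.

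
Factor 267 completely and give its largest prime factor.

89

267 = 3 · 89
89 is prime.
So 267 = 3 · 89; the largest prime factor is 89.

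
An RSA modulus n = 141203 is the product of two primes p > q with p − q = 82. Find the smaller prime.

Since p = q + 82, we have 141203 = q(q + 82), so q² + 82q − 141203 = 0.
Discriminant: 82² + 4·141203 = 6724 + 564812 = 571536; √571536 = 756.
q = (−82 + 756)/2 = 337, and p = q + 82 = 419.
Check: 337 · 419 = 141203.

337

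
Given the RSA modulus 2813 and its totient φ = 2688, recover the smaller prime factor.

φ(n) = (p−1)(q−1) = n − (p+q) + 1, so p + q = 2813 − 2688 + 1 = 126.
p and q are the roots of t² − 126t + 2813 = 0.
Discriminant: 126² − 4·2813 = 15876 − 11252 = 4624; √4624 = 68.
q = (126 − 68)/2 = 29, p = (126 + 68)/2 = 97.
Check: 29 · 97 = 2813.

29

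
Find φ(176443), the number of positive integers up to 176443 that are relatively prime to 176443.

Factor: 176443 = 17 · 97 · 107.
φ(176443) = (17−1) · (97−1) · (107−1) = 16 · 96 · 106 = 162816.

162816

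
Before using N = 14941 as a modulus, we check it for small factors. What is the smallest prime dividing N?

14941 is odd.
Digit sum 19, not divisible by 3.
Ends in 1: not divisible by 5.
7: 14941 = 7·2134 + 3
11: 14941 = 11·1358 + 3
13: 14941 = 13·1149 + 4
17: 14941 = 17·878 + 15
19: 14941 = 19·786 + 7
23: 14941 = 23·649 + 14
29: 14941 = 29·515 + 6
31: 14941 = 31·481 + 30
37: 14941 = 37·403 + 30
41: 14941 = 41·364 + 17
43: 14941 = 43·347 + 20
47: 14941 = 47·317 + 42
53: 14941 = 53·281 + 48
59: 14941 = 59·253 + 14
61: 14941 = 61·244 + 57
67: 14941 = 67·223

67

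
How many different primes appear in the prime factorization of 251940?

251940 = 2^2 · 62985
62985 = 3 · 20995
20995 = 5 · 4199
4199 = 13 · 323
323 = 17 · 19
251940 = 2^2 · 3 · 5 · 13 · 17 · 19, which has 6 distinct prime factors.

6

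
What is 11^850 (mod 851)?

26

11^1 ≡ 11 (mod 851)
11^2 ≡ 11^2 = 121 ≡ 121 (mod 851)
11^4 ≡ 121^2 = 14641 ≡ 174 (mod 851)
11^8 ≡ 174^2 = 30276 ≡ 491 (mod 851)
11^16 ≡ 491^2 = 241081 ≡ 248 (mod 851)
11^32 ≡ 248^2 = 61504 ≡ 232 (mod 851)
11^64 ≡ 232^2 = 53824 ≡ 211 (mod 851)
11^128 ≡ 211^2 = 44521 ≡ 269 (mod 851)
11^256 ≡ 269^2 = 72361 ≡ 26 (mod 851)
11^512 ≡ 26^2 = 676 ≡ 676 (mod 851)
850 = 512 + 256 + 64 + 16 + 2 in binary powers of 2.
So 11^850 ≡ 676 · 26 · 211 · 248 · 121 ≡ 26 (mod 851).
Since 26 ≠ 1, base 11 is a Fermat witness: 851 is composite.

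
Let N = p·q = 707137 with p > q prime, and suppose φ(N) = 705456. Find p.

φ(n) = (p−1)(q−1) = n − (p+q) + 1, so p + q = 707137 − 705456 + 1 = 1682.
p and q are the roots of t² − 1682t + 707137 = 0.
Discriminant: 1682² − 4·707137 = 2829124 − 2828548 = 576; √576 = 24.
q = (1682 − 24)/2 = 829, p = (1682 + 24)/2 = 853.
Check: 829 · 853 = 707137.

853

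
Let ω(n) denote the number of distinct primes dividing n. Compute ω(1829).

1829 = 31 · 59
1829 = 31 · 59, which has 2 distinct prime factors.

2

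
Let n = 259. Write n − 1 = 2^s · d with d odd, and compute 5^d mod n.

259 − 1 = 258 = 2^1 · 129, so d = 129.
5^1 ≡ 5 (mod 259)
5^2 ≡ 5^2 = 25 ≡ 25 (mod 259)
5^4 ≡ 25^2 = 625 ≡ 107 (mod 259)
5^8 ≡ 107^2 = 11449 ≡ 53 (mod 259)
5^16 ≡ 53^2 = 2809 ≡ 219 (mod 259)
5^32 ≡ 219^2 = 47961 ≡ 46 (mod 259)
5^64 ≡ 46^2 = 2116 ≡ 44 (mod 259)
5^128 ≡ 44^2 = 1936 ≡ 123 (mod 259)
129 = 128 + 1 in binary powers of 2.
So 5^129 ≡ 123 · 5 ≡ 97 (mod 259).
Squaring chain: 97; never reaches −1, so base 5 is a Miller–Rabin witness that 259 is composite.

97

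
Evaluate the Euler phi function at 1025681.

990288

Factor: 1025681 = 47 · 139 · 157.
φ(1025681) = (47−1) · (139−1) · (157−1) = 46 · 138 · 156 = 990288.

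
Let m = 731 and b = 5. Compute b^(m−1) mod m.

298

5^1 ≡ 5 (mod 731)
5^2 ≡ 5^2 = 25 ≡ 25 (mod 731)
5^4 ≡ 25^2 = 625 ≡ 625 (mod 731)
5^8 ≡ 625^2 = 390625 ≡ 271 (mod 731)
5^16 ≡ 271^2 = 73441 ≡ 341 (mod 731)
5^32 ≡ 341^2 = 116281 ≡ 52 (mod 731)
5^64 ≡ 52^2 = 2704 ≡ 511 (mod 731)
5^128 ≡ 511^2 = 261121 ≡ 154 (mod 731)
5^256 ≡ 154^2 = 23716 ≡ 324 (mod 731)
5^512 ≡ 324^2 = 104976 ≡ 443 (mod 731)
730 = 512 + 128 + 64 + 16 + 8 + 2 in binary powers of 2.
So 5^730 ≡ 443 · 154 · 511 · 341 · 271 · 25 ≡ 298 (mod 731).
Since 298 ≠ 1, base 5 is a Fermat witness: 731 is composite.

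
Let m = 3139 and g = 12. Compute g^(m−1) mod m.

649

12^1 ≡ 12 (mod 3139)
12^2 ≡ 12^2 = 144 ≡ 144 (mod 3139)
12^4 ≡ 144^2 = 20736 ≡ 1902 (mod 3139)
12^8 ≡ 1902^2 = 3617604 ≡ 1476 (mod 3139)
12^16 ≡ 1476^2 = 2178576 ≡ 110 (mod 3139)
12^32 ≡ 110^2 = 12100 ≡ 2683 (mod 3139)
12^64 ≡ 2683^2 = 7198489 ≡ 762 (mod 3139)
12^128 ≡ 762^2 = 580644 ≡ 3068 (mod 3139)
12^256 ≡ 3068^2 = 9412624 ≡ 1902 (mod 3139)
12^512 ≡ 1902^2 = 3617604 ≡ 1476 (mod 3139)
12^1024 ≡ 1476^2 = 2178576 ≡ 110 (mod 3139)
12^2048 ≡ 110^2 = 12100 ≡ 2683 (mod 3139)
3138 = 2048 + 1024 + 64 + 2 in binary powers of 2.
So 12^3138 ≡ 2683 · 110 · 762 · 144 ≡ 649 (mod 3139).
Since 649 ≠ 1, base 12 is a Fermat witness: 3139 is composite.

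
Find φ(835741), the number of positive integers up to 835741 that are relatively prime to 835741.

808080

Factor: 835741 = 71 · 79 · 149.
φ(835741) = (71−1) · (79−1) · (149−1) = 70 · 78 · 148 = 808080.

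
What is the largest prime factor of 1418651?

1418651 = 13 · 109127
109127 = 29 · 3763
3763 = 53 · 71
71 is prime.
So 1418651 = 13 · 29 · 53 · 71; the largest prime factor is 71.

71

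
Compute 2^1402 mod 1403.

676

2^1 ≡ 2 (mod 1403)
2^2 ≡ 2^2 = 4 ≡ 4 (mod 1403)
2^4 ≡ 4^2 = 16 ≡ 16 (mod 1403)
2^8 ≡ 16^2 = 256 ≡ 256 (mod 1403)
2^16 ≡ 256^2 = 65536 ≡ 998 (mod 1403)
2^32 ≡ 998^2 = 996004 ≡ 1277 (mod 1403)
2^64 ≡ 1277^2 = 1630729 ≡ 443 (mod 1403)
2^128 ≡ 443^2 = 196249 ≡ 1232 (mod 1403)
2^256 ≡ 1232^2 = 1517824 ≡ 1181 (mod 1403)
2^512 ≡ 1181^2 = 1394761 ≡ 179 (mod 1403)
2^1024 ≡ 179^2 = 32041 ≡ 1175 (mod 1403)
1402 = 1024 + 256 + 64 + 32 + 16 + 8 + 2 in binary powers of 2.
So 2^1402 ≡ 1175 · 1181 · 443 · 1277 · 998 · 256 · 4 ≡ 676 (mod 1403).
Since 676 ≠ 1, base 2 is a Fermat witness: 1403 is composite.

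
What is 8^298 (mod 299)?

77

8^1 ≡ 8 (mod 299)
8^2 ≡ 8^2 = 64 ≡ 64 (mod 299)
8^4 ≡ 64^2 = 4096 ≡ 209 (mod 299)
8^8 ≡ 209^2 = 43681 ≡ 27 (mod 299)
8^16 ≡ 27^2 = 729 ≡ 131 (mod 299)
8^32 ≡ 131^2 = 17161 ≡ 118 (mod 299)
8^64 ≡ 118^2 = 13924 ≡ 170 (mod 299)
8^128 ≡ 170^2 = 28900 ≡ 196 (mod 299)
8^256 ≡ 196^2 = 38416 ≡ 144 (mod 299)
298 = 256 + 32 + 8 + 2 in binary powers of 2.
So 8^298 ≡ 144 · 118 · 27 · 64 ≡ 77 (mod 299).
Since 77 ≠ 1, base 8 is a Fermat witness: 299 is composite.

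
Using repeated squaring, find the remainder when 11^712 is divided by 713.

514

11^1 ≡ 11 (mod 713)
11^2 ≡ 11^2 = 121 ≡ 121 (mod 713)
11^4 ≡ 121^2 = 14641 ≡ 381 (mod 713)
11^8 ≡ 381^2 = 145161 ≡ 422 (mod 713)
11^16 ≡ 422^2 = 178084 ≡ 547 (mod 713)
11^32 ≡ 547^2 = 299209 ≡ 462 (mod 713)
11^64 ≡ 462^2 = 213444 ≡ 257 (mod 713)
11^128 ≡ 257^2 = 66049 ≡ 453 (mod 713)
11^256 ≡ 453^2 = 205209 ≡ 578 (mod 713)
11^512 ≡ 578^2 = 334084 ≡ 400 (mod 713)
712 = 512 + 128 + 64 + 8 in binary powers of 2.
So 11^712 ≡ 400 · 453 · 257 · 422 ≡ 514 (mod 713).
Since 514 ≠ 1, base 11 is a Fermat witness: 713 is composite.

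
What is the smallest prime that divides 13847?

61

13847 is odd.
Digit sum 23, not divisible by 3.
Ends in 7: not divisible by 5.
7: 13847 = 7·1978 + 1
11: 13847 = 11·1258 + 9
13: 13847 = 13·1065 + 2
17: 13847 = 17·814 + 9
19: 13847 = 19·728 + 15
23: 13847 = 23·602 + 1
29: 13847 = 29·477 + 14
31: 13847 = 31·446 + 21
37: 13847 = 37·374 + 9
41: 13847 = 41·337 + 30
43: 13847 = 43·322 + 1
47: 13847 = 47·294 + 29
53: 13847 = 53·261 + 14
59: 13847 = 59·234 + 41
61: 13847 = 61·227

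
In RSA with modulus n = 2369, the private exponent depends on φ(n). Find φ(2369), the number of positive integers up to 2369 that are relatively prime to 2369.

2244

Factor: 2369 = 23 · 103.
φ(2369) = (23−1) · (103−1) = 22 · 102 = 2244.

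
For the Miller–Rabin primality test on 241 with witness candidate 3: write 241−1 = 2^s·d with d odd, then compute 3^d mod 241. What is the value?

241 − 1 = 240 = 2^4 · 15, so d = 15.
3^1 ≡ 3 (mod 241)
3^2 ≡ 3^2 = 9 ≡ 9 (mod 241)
3^4 ≡ 9^2 = 81 ≡ 81 (mod 241)
3^8 ≡ 81^2 = 6561 ≡ 54 (mod 241)
15 = 8 + 4 + 2 + 1 in binary powers of 2.
So 3^15 ≡ 54 · 81 · 9 · 3 ≡ 8 (mod 241).
Squaring chain: 8 → 64 → 240 → 1; reaches −1, so base 3 does not prove 241 composite.

8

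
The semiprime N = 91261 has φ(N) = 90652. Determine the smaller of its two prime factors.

263

φ(n) = (p−1)(q−1) = n − (p+q) + 1, so p + q = 91261 − 90652 + 1 = 610.
p and q are the roots of t² − 610t + 91261 = 0.
Discriminant: 610² − 4·91261 = 372100 − 365044 = 7056; √7056 = 84.
q = (610 − 84)/2 = 263, p = (610 + 84)/2 = 347.
Check: 263 · 347 = 91261.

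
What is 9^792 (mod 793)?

508

9^1 ≡ 9 (mod 793)
9^2 ≡ 9^2 = 81 ≡ 81 (mod 793)
9^4 ≡ 81^2 = 6561 ≡ 217 (mod 793)
9^8 ≡ 217^2 = 47089 ≡ 302 (mod 793)
9^16 ≡ 302^2 = 91204 ≡ 9 (mod 793)
9^32 ≡ 9^2 = 81 ≡ 81 (mod 793)
9^64 ≡ 81^2 = 6561 ≡ 217 (mod 793)
9^128 ≡ 217^2 = 47089 ≡ 302 (mod 793)
9^256 ≡ 302^2 = 91204 ≡ 9 (mod 793)
9^512 ≡ 9^2 = 81 ≡ 81 (mod 793)
792 = 512 + 256 + 16 + 8 in binary powers of 2.
So 9^792 ≡ 81 · 9 · 9 · 302 ≡ 508 (mod 793).
Since 508 ≠ 1, base 9 is a Fermat witness: 793 is composite.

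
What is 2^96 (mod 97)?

1

2^1 ≡ 2 (mod 97)
2^2 ≡ 2^2 = 4 ≡ 4 (mod 97)
2^4 ≡ 4^2 = 16 ≡ 16 (mod 97)
2^8 ≡ 16^2 = 256 ≡ 62 (mod 97)
2^16 ≡ 62^2 = 3844 ≡ 61 (mod 97)
2^32 ≡ 61^2 = 3721 ≡ 35 (mod 97)
2^64 ≡ 35^2 = 1225 ≡ 61 (mod 97)
96 = 64 + 32 in binary powers of 2.
So 2^96 ≡ 61 · 35 ≡ 1 (mod 97).
Since the result is 1, base 2 gives no evidence that 97 is composite.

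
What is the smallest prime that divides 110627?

110627 is odd.
Digit sum 17, not divisible by 3.
Ends in 7: not divisible by 5.
7: 110627 = 7·15803 + 6
11: 110627 = 11·10057

11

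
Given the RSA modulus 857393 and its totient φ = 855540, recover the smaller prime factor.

φ(n) = (p−1)(q−1) = n − (p+q) + 1, so p + q = 857393 − 855540 + 1 = 1854.
p and q are the roots of t² − 1854t + 857393 = 0.
Discriminant: 1854² − 4·857393 = 3437316 − 3429572 = 7744; √7744 = 88.
q = (1854 − 88)/2 = 883, p = (1854 + 88)/2 = 971.
Check: 883 · 971 = 857393.

883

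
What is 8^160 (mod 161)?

8^1 ≡ 8 (mod 161)
8^2 ≡ 8^2 = 64 ≡ 64 (mod 161)
8^4 ≡ 64^2 = 4096 ≡ 71 (mod 161)
8^8 ≡ 71^2 = 5041 ≡ 50 (mod 161)
8^16 ≡ 50^2 = 2500 ≡ 85 (mod 161)
8^32 ≡ 85^2 = 7225 ≡ 141 (mod 161)
8^64 ≡ 141^2 = 19881 ≡ 78 (mod 161)
8^128 ≡ 78^2 = 6084 ≡ 127 (mod 161)
160 = 128 + 32 in binary powers of 2.
So 8^160 ≡ 127 · 141 ≡ 36 (mod 161).
Since 36 ≠ 1, base 8 is a Fermat witness: 161 is composite.

36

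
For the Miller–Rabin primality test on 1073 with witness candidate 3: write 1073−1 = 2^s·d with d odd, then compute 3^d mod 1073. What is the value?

1073 − 1 = 1072 = 2^4 · 67, so d = 67.
3^1 ≡ 3 (mod 1073)
3^2 ≡ 3^2 = 9 ≡ 9 (mod 1073)
3^4 ≡ 9^2 = 81 ≡ 81 (mod 1073)
3^8 ≡ 81^2 = 6561 ≡ 123 (mod 1073)
3^16 ≡ 123^2 = 15129 ≡ 107 (mod 1073)
3^32 ≡ 107^2 = 11449 ≡ 719 (mod 1073)
3^64 ≡ 719^2 = 516961 ≡ 848 (mod 1073)
67 = 64 + 2 + 1 in binary powers of 2.
So 3^67 ≡ 848 · 9 · 3 ≡ 363 (mod 1073).
Squaring chain: 363 → 863 → 107 → 719; never reaches −1, so base 3 is a Miller–Rabin witness that 1073 is composite.

363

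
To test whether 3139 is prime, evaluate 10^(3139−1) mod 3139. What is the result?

2363

10^1 ≡ 10 (mod 3139)
10^2 ≡ 10^2 = 100 ≡ 100 (mod 3139)
10^4 ≡ 100^2 = 10000 ≡ 583 (mod 3139)
10^8 ≡ 583^2 = 339889 ≡ 877 (mod 3139)
10^16 ≡ 877^2 = 769129 ≡ 74 (mod 3139)
10^32 ≡ 74^2 = 5476 ≡ 2337 (mod 3139)
10^64 ≡ 2337^2 = 5461569 ≡ 2848 (mod 3139)
10^128 ≡ 2848^2 = 8111104 ≡ 3067 (mod 3139)
10^256 ≡ 3067^2 = 9406489 ≡ 2045 (mod 3139)
10^512 ≡ 2045^2 = 4182025 ≡ 877 (mod 3139)
10^1024 ≡ 877^2 = 769129 ≡ 74 (mod 3139)
10^2048 ≡ 74^2 = 5476 ≡ 2337 (mod 3139)
3138 = 2048 + 1024 + 64 + 2 in binary powers of 2.
So 10^3138 ≡ 2337 · 74 · 2848 · 100 ≡ 2363 (mod 3139).
Since 2363 ≠ 1, base 10 is a Fermat witness: 3139 is composite.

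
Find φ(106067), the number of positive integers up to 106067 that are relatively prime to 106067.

Factor: 106067 = 13 · 41 · 199.
φ(106067) = (13−1) · (41−1) · (199−1) = 12 · 40 · 198 = 95040.

95040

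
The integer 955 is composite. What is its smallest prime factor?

955 is odd.
Digit sum 19, not divisible by 3.
Ends in 5: divisible by 5.

5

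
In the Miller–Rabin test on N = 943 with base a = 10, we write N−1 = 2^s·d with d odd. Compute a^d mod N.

943 − 1 = 942 = 2^1 · 471, so d = 471.
10^1 ≡ 10 (mod 943)
10^2 ≡ 10^2 = 100 ≡ 100 (mod 943)
10^4 ≡ 100^2 = 10000 ≡ 570 (mod 943)
10^8 ≡ 570^2 = 324900 ≡ 508 (mod 943)
10^16 ≡ 508^2 = 258064 ≡ 625 (mod 943)
10^32 ≡ 625^2 = 390625 ≡ 223 (mod 943)
10^64 ≡ 223^2 = 49729 ≡ 693 (mod 943)
10^128 ≡ 693^2 = 480249 ≡ 262 (mod 943)
10^256 ≡ 262^2 = 68644 ≡ 748 (mod 943)
471 = 256 + 128 + 64 + 16 + 4 + 2 + 1 in binary powers of 2.
So 10^471 ≡ 748 · 262 · 693 · 625 · 570 · 100 · 10 ≡ 871 (mod 943).
Squaring chain: 871; never reaches −1, so base 10 is a Miller–Rabin witness that 943 is composite.

871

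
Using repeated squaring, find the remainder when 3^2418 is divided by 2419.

3^1 ≡ 3 (mod 2419)
3^2 ≡ 3^2 = 9 ≡ 9 (mod 2419)
3^4 ≡ 9^2 = 81 ≡ 81 (mod 2419)
3^8 ≡ 81^2 = 6561 ≡ 1723 (mod 2419)
3^16 ≡ 1723^2 = 2968729 ≡ 616 (mod 2419)
3^32 ≡ 616^2 = 379456 ≡ 2092 (mod 2419)
3^64 ≡ 2092^2 = 4376464 ≡ 493 (mod 2419)
3^128 ≡ 493^2 = 243049 ≡ 1149 (mod 2419)
3^256 ≡ 1149^2 = 1320201 ≡ 1846 (mod 2419)
3^512 ≡ 1846^2 = 3407716 ≡ 1764 (mod 2419)
3^1024 ≡ 1764^2 = 3111696 ≡ 862 (mod 2419)
3^2048 ≡ 862^2 = 743044 ≡ 411 (mod 2419)
2418 = 2048 + 256 + 64 + 32 + 16 + 2 in binary powers of 2.
So 3^2418 ≡ 411 · 1846 · 493 · 2092 · 616 · 9 ≡ 501 (mod 2419).
Since 501 ≠ 1, base 3 is a Fermat witness: 2419 is composite.

501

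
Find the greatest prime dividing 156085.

156085 = 5 · 31217
31217 = 19 · 1643
1643 = 31 · 53
53 is prime.
So 156085 = 5 · 19 · 31 · 53; the largest prime factor is 53.

53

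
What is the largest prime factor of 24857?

24857 = 7 · 3551
3551 = 53 · 67
67 is prime.
So 24857 = 7 · 53 · 67; the largest prime factor is 67.

67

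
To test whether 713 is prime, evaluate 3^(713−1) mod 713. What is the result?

696

3^1 ≡ 3 (mod 713)
3^2 ≡ 3^2 = 9 ≡ 9 (mod 713)
3^4 ≡ 9^2 = 81 ≡ 81 (mod 713)
3^8 ≡ 81^2 = 6561 ≡ 144 (mod 713)
3^16 ≡ 144^2 = 20736 ≡ 59 (mod 713)
3^32 ≡ 59^2 = 3481 ≡ 629 (mod 713)
3^64 ≡ 629^2 = 395641 ≡ 639 (mod 713)
3^128 ≡ 639^2 = 408321 ≡ 485 (mod 713)
3^256 ≡ 485^2 = 235225 ≡ 648 (mod 713)
3^512 ≡ 648^2 = 419904 ≡ 660 (mod 713)
712 = 512 + 128 + 64 + 8 in binary powers of 2.
So 3^712 ≡ 660 · 485 · 639 · 144 ≡ 696 (mod 713).
Since 696 ≠ 1, base 3 is a Fermat witness: 713 is composite.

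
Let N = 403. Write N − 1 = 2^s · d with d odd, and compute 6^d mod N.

278

403 − 1 = 402 = 2^1 · 201, so d = 201.
6^1 ≡ 6 (mod 403)
6^2 ≡ 6^2 = 36 ≡ 36 (mod 403)
6^4 ≡ 36^2 = 1296 ≡ 87 (mod 403)
6^8 ≡ 87^2 = 7569 ≡ 315 (mod 403)
6^16 ≡ 315^2 = 99225 ≡ 87 (mod 403)
6^32 ≡ 87^2 = 7569 ≡ 315 (mod 403)
6^64 ≡ 315^2 = 99225 ≡ 87 (mod 403)
6^128 ≡ 87^2 = 7569 ≡ 315 (mod 403)
201 = 128 + 64 + 8 + 1 in binary powers of 2.
So 6^201 ≡ 315 · 87 · 315 · 6 ≡ 278 (mod 403).
Squaring chain: 278; never reaches −1, so base 6 is a Miller–Rabin witness that 403 is composite.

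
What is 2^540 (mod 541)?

2^1 ≡ 2 (mod 541)
2^2 ≡ 2^2 = 4 ≡ 4 (mod 541)
2^4 ≡ 4^2 = 16 ≡ 16 (mod 541)
2^8 ≡ 16^2 = 256 ≡ 256 (mod 541)
2^16 ≡ 256^2 = 65536 ≡ 75 (mod 541)
2^32 ≡ 75^2 = 5625 ≡ 215 (mod 541)
2^64 ≡ 215^2 = 46225 ≡ 240 (mod 541)
2^128 ≡ 240^2 = 57600 ≡ 254 (mod 541)
2^256 ≡ 254^2 = 64516 ≡ 137 (mod 541)
2^512 ≡ 137^2 = 18769 ≡ 375 (mod 541)
540 = 512 + 16 + 8 + 4 in binary powers of 2.
So 2^540 ≡ 375 · 75 · 256 · 16 ≡ 1 (mod 541).
Since the result is 1, base 2 gives no evidence that 541 is composite.

1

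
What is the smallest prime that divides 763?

7

763 is odd.
Digit sum 16, not divisible by 3.
Ends in 3: not divisible by 5.
7: 763 = 7·109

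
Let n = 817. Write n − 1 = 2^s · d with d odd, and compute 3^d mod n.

817 − 1 = 816 = 2^4 · 51, so d = 51.
3^1 ≡ 3 (mod 817)
3^2 ≡ 3^2 = 9 ≡ 9 (mod 817)
3^4 ≡ 9^2 = 81 ≡ 81 (mod 817)
3^8 ≡ 81^2 = 6561 ≡ 25 (mod 817)
3^16 ≡ 25^2 = 625 ≡ 625 (mod 817)
3^32 ≡ 625^2 = 390625 ≡ 99 (mod 817)
51 = 32 + 16 + 2 + 1 in binary powers of 2.
So 3^51 ≡ 99 · 625 · 9 · 3 ≡ 677 (mod 817).
Squaring chain: 677 → 809 → 64 → 11; never reaches −1, so base 3 is a Miller–Rabin witness that 817 is composite.

677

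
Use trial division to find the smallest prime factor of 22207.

53

22207 is odd.
Digit sum 13, not divisible by 3.
Ends in 7: not divisible by 5.
7: 22207 = 7·3172 + 3
11: 22207 = 11·2018 + 9
13: 22207 = 13·1708 + 3
17: 22207 = 17·1306 + 5
19: 22207 = 19·1168 + 15
23: 22207 = 23·965 + 12
29: 22207 = 29·765 + 22
31: 22207 = 31·716 + 11
37: 22207 = 37·600 + 7
41: 22207 = 41·541 + 26
43: 22207 = 43·516 + 19
47: 22207 = 47·472 + 23
53: 22207 = 53·419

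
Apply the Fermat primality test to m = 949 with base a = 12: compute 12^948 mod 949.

794

12^1 ≡ 12 (mod 949)
12^2 ≡ 12^2 = 144 ≡ 144 (mod 949)
12^4 ≡ 144^2 = 20736 ≡ 807 (mod 949)
12^8 ≡ 807^2 = 651249 ≡ 235 (mod 949)
12^16 ≡ 235^2 = 55225 ≡ 183 (mod 949)
12^32 ≡ 183^2 = 33489 ≡ 274 (mod 949)
12^64 ≡ 274^2 = 75076 ≡ 105 (mod 949)
12^128 ≡ 105^2 = 11025 ≡ 586 (mod 949)
12^256 ≡ 586^2 = 343396 ≡ 807 (mod 949)
12^512 ≡ 807^2 = 651249 ≡ 235 (mod 949)
948 = 512 + 256 + 128 + 32 + 16 + 4 in binary powers of 2.
So 12^948 ≡ 235 · 807 · 586 · 274 · 183 · 807 ≡ 794 (mod 949).
Since 794 ≠ 1, base 12 is a Fermat witness: 949 is composite.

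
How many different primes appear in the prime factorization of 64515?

5

64515 = 3 · 21505
21505 = 5 · 4301
4301 = 11 · 391
391 = 17 · 23
64515 = 3 · 5 · 11 · 17 · 23, which has 5 distinct prime factors.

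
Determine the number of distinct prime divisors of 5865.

5865 = 3 · 1955
1955 = 5 · 391
391 = 17 · 23
5865 = 3 · 5 · 17 · 23, which has 4 distinct prime factors.

4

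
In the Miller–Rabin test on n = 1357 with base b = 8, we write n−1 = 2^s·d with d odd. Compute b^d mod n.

1357 − 1 = 1356 = 2^2 · 339, so d = 339.
8^1 ≡ 8 (mod 1357)
8^2 ≡ 8^2 = 64 ≡ 64 (mod 1357)
8^4 ≡ 64^2 = 4096 ≡ 25 (mod 1357)
8^8 ≡ 25^2 = 625 ≡ 625 (mod 1357)
8^16 ≡ 625^2 = 390625 ≡ 1166 (mod 1357)
8^32 ≡ 1166^2 = 1359556 ≡ 1199 (mod 1357)
8^64 ≡ 1199^2 = 1437601 ≡ 538 (mod 1357)
8^128 ≡ 538^2 = 289444 ≡ 403 (mod 1357)
8^256 ≡ 403^2 = 162409 ≡ 926 (mod 1357)
339 = 256 + 64 + 16 + 2 + 1 in binary powers of 2.
So 8^339 ≡ 926 · 538 · 1166 · 64 · 8 ≡ 55 (mod 1357).
Squaring chain: 55 → 311; never reaches −1, so base 8 is a Miller–Rabin witness that 1357 is composite.

55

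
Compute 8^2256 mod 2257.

1925

8^1 ≡ 8 (mod 2257)
8^2 ≡ 8^2 = 64 ≡ 64 (mod 2257)
8^4 ≡ 64^2 = 4096 ≡ 1839 (mod 2257)
8^8 ≡ 1839^2 = 3381921 ≡ 935 (mod 2257)
8^16 ≡ 935^2 = 874225 ≡ 766 (mod 2257)
8^32 ≡ 766^2 = 586756 ≡ 2193 (mod 2257)
8^64 ≡ 2193^2 = 4809249 ≡ 1839 (mod 2257)
8^128 ≡ 1839^2 = 3381921 ≡ 935 (mod 2257)
8^256 ≡ 935^2 = 874225 ≡ 766 (mod 2257)
8^512 ≡ 766^2 = 586756 ≡ 2193 (mod 2257)
8^1024 ≡ 2193^2 = 4809249 ≡ 1839 (mod 2257)
8^2048 ≡ 1839^2 = 3381921 ≡ 935 (mod 2257)
2256 = 2048 + 128 + 64 + 16 in binary powers of 2.
So 8^2256 ≡ 935 · 935 · 1839 · 766 ≡ 1925 (mod 2257).
Since 1925 ≠ 1, base 8 is a Fermat witness: 2257 is composite.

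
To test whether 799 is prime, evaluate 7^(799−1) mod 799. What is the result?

773

7^1 ≡ 7 (mod 799)
7^2 ≡ 7^2 = 49 ≡ 49 (mod 799)
7^4 ≡ 49^2 = 2401 ≡ 4 (mod 799)
7^8 ≡ 4^2 = 16 ≡ 16 (mod 799)
7^16 ≡ 16^2 = 256 ≡ 256 (mod 799)
7^32 ≡ 256^2 = 65536 ≡ 18 (mod 799)
7^64 ≡ 18^2 = 324 ≡ 324 (mod 799)
7^128 ≡ 324^2 = 104976 ≡ 307 (mod 799)
7^256 ≡ 307^2 = 94249 ≡ 766 (mod 799)
7^512 ≡ 766^2 = 586756 ≡ 290 (mod 799)
798 = 512 + 256 + 16 + 8 + 4 + 2 in binary powers of 2.
So 7^798 ≡ 290 · 766 · 256 · 16 · 4 · 49 ≡ 773 (mod 799).
Since 773 ≠ 1, base 7 is a Fermat witness: 799 is composite.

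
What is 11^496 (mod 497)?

466

11^1 ≡ 11 (mod 497)
11^2 ≡ 11^2 = 121 ≡ 121 (mod 497)
11^4 ≡ 121^2 = 14641 ≡ 228 (mod 497)
11^8 ≡ 228^2 = 51984 ≡ 296 (mod 497)
11^16 ≡ 296^2 = 87616 ≡ 144 (mod 497)
11^32 ≡ 144^2 = 20736 ≡ 359 (mod 497)
11^64 ≡ 359^2 = 128881 ≡ 158 (mod 497)
11^128 ≡ 158^2 = 24964 ≡ 114 (mod 497)
11^256 ≡ 114^2 = 12996 ≡ 74 (mod 497)
496 = 256 + 128 + 64 + 32 + 16 in binary powers of 2.
So 11^496 ≡ 74 · 114 · 158 · 359 · 144 ≡ 466 (mod 497).
Since 466 ≠ 1, base 11 is a Fermat witness: 497 is composite.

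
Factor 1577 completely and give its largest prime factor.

83

1577 = 19 · 83
83 is prime.
So 1577 = 19 · 83; the largest prime factor is 83.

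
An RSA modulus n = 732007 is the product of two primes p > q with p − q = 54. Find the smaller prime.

829

Since p = q + 54, we have 732007 = q(q + 54), so q² + 54q − 732007 = 0.
Discriminant: 54² + 4·732007 = 2916 + 2928028 = 2930944; √2930944 = 1712.
q = (−54 + 1712)/2 = 829, and p = q + 54 = 883.
Check: 829 · 883 = 732007.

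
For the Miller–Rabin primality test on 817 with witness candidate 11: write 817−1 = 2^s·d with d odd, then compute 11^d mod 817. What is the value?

817 − 1 = 816 = 2^4 · 51, so d = 51.
11^1 ≡ 11 (mod 817)
11^2 ≡ 11^2 = 121 ≡ 121 (mod 817)
11^4 ≡ 121^2 = 14641 ≡ 752 (mod 817)
11^8 ≡ 752^2 = 565504 ≡ 140 (mod 817)
11^16 ≡ 140^2 = 19600 ≡ 809 (mod 817)
11^32 ≡ 809^2 = 654481 ≡ 64 (mod 817)
51 = 32 + 16 + 2 + 1 in binary powers of 2.
So 11^51 ≡ 64 · 809 · 121 · 11 ≡ 723 (mod 817).
Squaring chain: 723 → 666 → 742 → 723; never reaches −1, so base 11 is a Miller–Rabin witness that 817 is composite.

723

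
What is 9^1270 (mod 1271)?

532

9^1 ≡ 9 (mod 1271)
9^2 ≡ 9^2 = 81 ≡ 81 (mod 1271)
9^4 ≡ 81^2 = 6561 ≡ 206 (mod 1271)
9^8 ≡ 206^2 = 42436 ≡ 493 (mod 1271)
9^16 ≡ 493^2 = 243049 ≡ 288 (mod 1271)
9^32 ≡ 288^2 = 82944 ≡ 329 (mod 1271)
9^64 ≡ 329^2 = 108241 ≡ 206 (mod 1271)
9^128 ≡ 206^2 = 42436 ≡ 493 (mod 1271)
9^256 ≡ 493^2 = 243049 ≡ 288 (mod 1271)
9^512 ≡ 288^2 = 82944 ≡ 329 (mod 1271)
9^1024 ≡ 329^2 = 108241 ≡ 206 (mod 1271)
1270 = 1024 + 128 + 64 + 32 + 16 + 4 + 2 in binary powers of 2.
So 9^1270 ≡ 206 · 493 · 206 · 329 · 288 · 206 · 81 ≡ 532 (mod 1271).
Since 532 ≠ 1, base 9 is a Fermat witness: 1271 is composite.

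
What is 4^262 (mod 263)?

1

4^1 ≡ 4 (mod 263)
4^2 ≡ 4^2 = 16 ≡ 16 (mod 263)
4^4 ≡ 16^2 = 256 ≡ 256 (mod 263)
4^8 ≡ 256^2 = 65536 ≡ 49 (mod 263)
4^16 ≡ 49^2 = 2401 ≡ 34 (mod 263)
4^32 ≡ 34^2 = 1156 ≡ 104 (mod 263)
4^64 ≡ 104^2 = 10816 ≡ 33 (mod 263)
4^128 ≡ 33^2 = 1089 ≡ 37 (mod 263)
4^256 ≡ 37^2 = 1369 ≡ 54 (mod 263)
262 = 256 + 4 + 2 in binary powers of 2.
So 4^262 ≡ 54 · 256 · 16 ≡ 1 (mod 263).
Since the result is 1, base 4 gives no evidence that 263 is composite.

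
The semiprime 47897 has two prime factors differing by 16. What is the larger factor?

Since p = q + 16, we have 47897 = q(q + 16), so q² + 16q − 47897 = 0.
Discriminant: 16² + 4·47897 = 256 + 191588 = 191844; √191844 = 438.
q = (−16 + 438)/2 = 211, and p = q + 16 = 227.
Check: 211 · 227 = 47897.

227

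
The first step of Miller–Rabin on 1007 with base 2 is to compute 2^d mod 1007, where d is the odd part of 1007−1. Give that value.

1007 − 1 = 1006 = 2^1 · 503, so d = 503.
2^1 ≡ 2 (mod 1007)
2^2 ≡ 2^2 = 4 ≡ 4 (mod 1007)
2^4 ≡ 4^2 = 16 ≡ 16 (mod 1007)
2^8 ≡ 16^2 = 256 ≡ 256 (mod 1007)
2^16 ≡ 256^2 = 65536 ≡ 81 (mod 1007)
2^32 ≡ 81^2 = 6561 ≡ 519 (mod 1007)
2^64 ≡ 519^2 = 269361 ≡ 492 (mod 1007)
2^128 ≡ 492^2 = 242064 ≡ 384 (mod 1007)
2^256 ≡ 384^2 = 147456 ≡ 434 (mod 1007)
503 = 256 + 128 + 64 + 32 + 16 + 4 + 2 + 1 in binary powers of 2.
So 2^503 ≡ 434 · 384 · 492 · 519 · 81 · 16 · 4 · 2 ≡ 124 (mod 1007).
Squaring chain: 124; never reaches −1, so base 2 is a Miller–Rabin witness that 1007 is composite.

124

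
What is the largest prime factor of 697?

697 = 17 · 41
41 is prime.
So 697 = 17 · 41; the largest prime factor is 41.

41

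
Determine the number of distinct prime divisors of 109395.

5

109395 = 3^2 · 12155
12155 = 5 · 2431
2431 = 11 · 221
221 = 13 · 17
109395 = 3^2 · 5 · 11 · 13 · 17, which has 5 distinct prime factors.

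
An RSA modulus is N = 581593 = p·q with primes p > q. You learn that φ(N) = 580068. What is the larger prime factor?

φ(n) = (p−1)(q−1) = n − (p+q) + 1, so p + q = 581593 − 580068 + 1 = 1526.
p and q are the roots of t² − 1526t + 581593 = 0.
Discriminant: 1526² − 4·581593 = 2328676 − 2326372 = 2304; √2304 = 48.
q = (1526 − 48)/2 = 739, p = (1526 + 48)/2 = 787.
Check: 739 · 787 = 581593.

787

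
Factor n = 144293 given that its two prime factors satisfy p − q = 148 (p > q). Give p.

461

Since p = q + 148, we have 144293 = q(q + 148), so q² + 148q − 144293 = 0.
Discriminant: 148² + 4·144293 = 21904 + 577172 = 599076; √599076 = 774.
q = (−148 + 774)/2 = 313, and p = q + 148 = 461.
Check: 313 · 461 = 144293.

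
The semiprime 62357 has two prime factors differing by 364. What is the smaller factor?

Since p = q + 364, we have 62357 = q(q + 364), so q² + 364q − 62357 = 0.
Discriminant: 364² + 4·62357 = 132496 + 249428 = 381924; √381924 = 618.
q = (−364 + 618)/2 = 127, and p = q + 364 = 491.
Check: 127 · 491 = 62357.

127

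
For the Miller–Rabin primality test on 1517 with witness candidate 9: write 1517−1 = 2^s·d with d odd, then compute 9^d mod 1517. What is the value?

1517 − 1 = 1516 = 2^2 · 379, so d = 379.
9^1 ≡ 9 (mod 1517)
9^2 ≡ 9^2 = 81 ≡ 81 (mod 1517)
9^4 ≡ 81^2 = 6561 ≡ 493 (mod 1517)
9^8 ≡ 493^2 = 243049 ≡ 329 (mod 1517)
9^16 ≡ 329^2 = 108241 ≡ 534 (mod 1517)
9^32 ≡ 534^2 = 285156 ≡ 1477 (mod 1517)
9^64 ≡ 1477^2 = 2181529 ≡ 83 (mod 1517)
9^128 ≡ 83^2 = 6889 ≡ 821 (mod 1517)
9^256 ≡ 821^2 = 674041 ≡ 493 (mod 1517)
379 = 256 + 64 + 32 + 16 + 8 + 2 + 1 in binary powers of 2.
So 9^379 ≡ 493 · 83 · 1477 · 534 · 329 · 81 · 9 ≡ 934 (mod 1517).
Squaring chain: 934 → 81; never reaches −1, so base 9 is a Miller–Rabin witness that 1517 is composite.

934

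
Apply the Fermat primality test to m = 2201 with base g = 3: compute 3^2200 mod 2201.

1110

3^1 ≡ 3 (mod 2201)
3^2 ≡ 3^2 = 9 ≡ 9 (mod 2201)
3^4 ≡ 9^2 = 81 ≡ 81 (mod 2201)
3^8 ≡ 81^2 = 6561 ≡ 2159 (mod 2201)
3^16 ≡ 2159^2 = 4661281 ≡ 1764 (mod 2201)
3^32 ≡ 1764^2 = 3111696 ≡ 1683 (mod 2201)
3^64 ≡ 1683^2 = 2832489 ≡ 2003 (mod 2201)
3^128 ≡ 2003^2 = 4012009 ≡ 1787 (mod 2201)
3^256 ≡ 1787^2 = 3193369 ≡ 1919 (mod 2201)
3^512 ≡ 1919^2 = 3682561 ≡ 288 (mod 2201)
3^1024 ≡ 288^2 = 82944 ≡ 1507 (mod 2201)
3^2048 ≡ 1507^2 = 2271049 ≡ 1818 (mod 2201)
2200 = 2048 + 128 + 16 + 8 in binary powers of 2.
So 3^2200 ≡ 1818 · 1787 · 1764 · 2159 ≡ 1110 (mod 2201).
Since 1110 ≠ 1, base 3 is a Fermat witness: 2201 is composite.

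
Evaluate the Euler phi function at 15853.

Factor: 15853 = 83 · 191.
φ(15853) = (83−1) · (191−1) = 82 · 190 = 15580.

15580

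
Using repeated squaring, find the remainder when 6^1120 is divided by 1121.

517

6^1 ≡ 6 (mod 1121)
6^2 ≡ 6^2 = 36 ≡ 36 (mod 1121)
6^4 ≡ 36^2 = 1296 ≡ 175 (mod 1121)
6^8 ≡ 175^2 = 30625 ≡ 358 (mod 1121)
6^16 ≡ 358^2 = 128164 ≡ 370 (mod 1121)
6^32 ≡ 370^2 = 136900 ≡ 138 (mod 1121)
6^64 ≡ 138^2 = 19044 ≡ 1108 (mod 1121)
6^128 ≡ 1108^2 = 1227664 ≡ 169 (mod 1121)
6^256 ≡ 169^2 = 28561 ≡ 536 (mod 1121)
6^512 ≡ 536^2 = 287296 ≡ 320 (mod 1121)
6^1024 ≡ 320^2 = 102400 ≡ 389 (mod 1121)
1120 = 1024 + 64 + 32 in binary powers of 2.
So 6^1120 ≡ 389 · 1108 · 138 ≡ 517 (mod 1121).
Since 517 ≠ 1, base 6 is a Fermat witness: 1121 is composite.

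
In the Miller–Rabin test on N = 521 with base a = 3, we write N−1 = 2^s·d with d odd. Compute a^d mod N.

521 − 1 = 520 = 2^3 · 65, so d = 65.
3^1 ≡ 3 (mod 521)
3^2 ≡ 3^2 = 9 ≡ 9 (mod 521)
3^4 ≡ 9^2 = 81 ≡ 81 (mod 521)
3^8 ≡ 81^2 = 6561 ≡ 309 (mod 521)
3^16 ≡ 309^2 = 95481 ≡ 138 (mod 521)
3^32 ≡ 138^2 = 19044 ≡ 288 (mod 521)
3^64 ≡ 288^2 = 82944 ≡ 105 (mod 521)
65 = 64 + 1 in binary powers of 2.
So 3^65 ≡ 105 · 3 ≡ 315 (mod 521).
Squaring chain: 315 → 235 → 520; reaches −1, so base 3 does not prove 521 composite.

315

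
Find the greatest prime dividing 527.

31

527 = 17 · 31
31 is prime.
So 527 = 17 · 31; the largest prime factor is 31.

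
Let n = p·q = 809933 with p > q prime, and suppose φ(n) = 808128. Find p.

φ(n) = (p−1)(q−1) = n − (p+q) + 1, so p + q = 809933 − 808128 + 1 = 1806.
p and q are the roots of t² − 1806t + 809933 = 0.
Discriminant: 1806² − 4·809933 = 3261636 − 3239732 = 21904; √21904 = 148.
q = (1806 − 148)/2 = 829, p = (1806 + 148)/2 = 977.
Check: 829 · 977 = 809933.

977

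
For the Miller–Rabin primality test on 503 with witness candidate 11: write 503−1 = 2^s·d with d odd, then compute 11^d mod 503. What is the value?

1

503 − 1 = 502 = 2^1 · 251, so d = 251.
11^1 ≡ 11 (mod 503)
11^2 ≡ 11^2 = 121 ≡ 121 (mod 503)
11^4 ≡ 121^2 = 14641 ≡ 54 (mod 503)
11^8 ≡ 54^2 = 2916 ≡ 401 (mod 503)
11^16 ≡ 401^2 = 160801 ≡ 344 (mod 503)
11^32 ≡ 344^2 = 118336 ≡ 131 (mod 503)
11^64 ≡ 131^2 = 17161 ≡ 59 (mod 503)
11^128 ≡ 59^2 = 3481 ≡ 463 (mod 503)
251 = 128 + 64 + 32 + 16 + 8 + 2 + 1 in binary powers of 2.
So 11^251 ≡ 463 · 59 · 131 · 344 · 401 · 121 · 11 ≡ 1 (mod 503).
Since 11^d ≡ 1 (mod 503), base 11 does not prove 503 composite.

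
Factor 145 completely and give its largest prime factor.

145 = 5 · 29
29 is prime.
So 145 = 5 · 29; the largest prime factor is 29.

29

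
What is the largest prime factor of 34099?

61

34099 = 13 · 2623
2623 = 43 · 61
61 is prime.
So 34099 = 13 · 43 · 61; the largest prime factor is 61.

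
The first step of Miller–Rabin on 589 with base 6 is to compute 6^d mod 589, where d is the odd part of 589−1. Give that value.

589 − 1 = 588 = 2^2 · 147, so d = 147.
6^1 ≡ 6 (mod 589)
6^2 ≡ 6^2 = 36 ≡ 36 (mod 589)
6^4 ≡ 36^2 = 1296 ≡ 118 (mod 589)
6^8 ≡ 118^2 = 13924 ≡ 377 (mod 589)
6^16 ≡ 377^2 = 142129 ≡ 180 (mod 589)
6^32 ≡ 180^2 = 32400 ≡ 5 (mod 589)
6^64 ≡ 5^2 = 25 ≡ 25 (mod 589)
6^128 ≡ 25^2 = 625 ≡ 36 (mod 589)
147 = 128 + 16 + 2 + 1 in binary powers of 2.
So 6^147 ≡ 36 · 180 · 36 · 6 ≡ 216 (mod 589).
Squaring chain: 216 → 125; never reaches −1, so base 6 is a Miller–Rabin witness that 589 is composite.

216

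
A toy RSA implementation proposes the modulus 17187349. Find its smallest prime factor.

17187349 is odd.
Digit sum 40, not divisible by 3.
Ends in 9: not divisible by 5.
7: 17187349 = 7·2455335 + 4
11: 17187349 = 11·1562486 + 3
13: 17187349 = 13·1322103 + 10
17: 17187349 = 17·1011020 + 9
19: 17187349 = 19·904597 + 6
23: 17187349 = 23·747276 + 1
29: 17187349 = 29·592667 + 6
31: 17187349 = 31·554430 + 19
37: 17187349 = 37·464522 + 35
41: 17187349 = 41·419203 + 26
43: 17187349 = 43·399705 + 34
47: 17187349 = 47·365688 + 13
53: 17187349 = 53·324289 + 32
59: 17187349 = 59·291311

59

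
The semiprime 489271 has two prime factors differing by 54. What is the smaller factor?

Since p = q + 54, we have 489271 = q(q + 54), so q² + 54q − 489271 = 0.
Discriminant: 54² + 4·489271 = 2916 + 1957084 = 1960000; √1960000 = 1400.
q = (−54 + 1400)/2 = 673, and p = q + 54 = 727.
Check: 673 · 727 = 489271.

673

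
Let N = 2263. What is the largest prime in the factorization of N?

2263 = 31 · 73
73 is prime.
So 2263 = 31 · 73; the largest prime factor is 73.

73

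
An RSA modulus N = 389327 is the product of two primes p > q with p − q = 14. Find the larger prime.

Since p = q + 14, we have 389327 = q(q + 14), so q² + 14q − 389327 = 0.
Discriminant: 14² + 4·389327 = 196 + 1557308 = 1557504; √1557504 = 1248.
q = (−14 + 1248)/2 = 617, and p = q + 14 = 631.
Check: 617 · 631 = 389327.

631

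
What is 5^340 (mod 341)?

5^1 ≡ 5 (mod 341)
5^2 ≡ 5^2 = 25 ≡ 25 (mod 341)
5^4 ≡ 25^2 = 625 ≡ 284 (mod 341)
5^8 ≡ 284^2 = 80656 ≡ 180 (mod 341)
5^16 ≡ 180^2 = 32400 ≡ 5 (mod 341)
5^32 ≡ 5^2 = 25 ≡ 25 (mod 341)
5^64 ≡ 25^2 = 625 ≡ 284 (mod 341)
5^128 ≡ 284^2 = 80656 ≡ 180 (mod 341)
5^256 ≡ 180^2 = 32400 ≡ 5 (mod 341)
340 = 256 + 64 + 16 + 4 in binary powers of 2.
So 5^340 ≡ 5 · 284 · 5 · 284 ≡ 67 (mod 341).
Since 67 ≠ 1, base 5 is a Fermat witness: 341 is composite.

67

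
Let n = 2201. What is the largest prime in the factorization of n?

71

2201 = 31 · 71
71 is prime.
So 2201 = 31 · 71; the largest prime factor is 71.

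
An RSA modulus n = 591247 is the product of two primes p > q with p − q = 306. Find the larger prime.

Since p = q + 306, we have 591247 = q(q + 306), so q² + 306q − 591247 = 0.
Discriminant: 306² + 4·591247 = 93636 + 2364988 = 2458624; √2458624 = 1568.
q = (−306 + 1568)/2 = 631, and p = q + 306 = 937.
Check: 631 · 937 = 591247.

937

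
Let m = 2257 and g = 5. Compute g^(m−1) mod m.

5^1 ≡ 5 (mod 2257)
5^2 ≡ 5^2 = 25 ≡ 25 (mod 2257)
5^4 ≡ 25^2 = 625 ≡ 625 (mod 2257)
5^8 ≡ 625^2 = 390625 ≡ 164 (mod 2257)
5^16 ≡ 164^2 = 26896 ≡ 2069 (mod 2257)
5^32 ≡ 2069^2 = 4280761 ≡ 1489 (mod 2257)
5^64 ≡ 1489^2 = 2217121 ≡ 747 (mod 2257)
5^128 ≡ 747^2 = 558009 ≡ 530 (mod 2257)
5^256 ≡ 530^2 = 280900 ≡ 1032 (mod 2257)
5^512 ≡ 1032^2 = 1065024 ≡ 1977 (mod 2257)
5^1024 ≡ 1977^2 = 3908529 ≡ 1662 (mod 2257)
5^2048 ≡ 1662^2 = 2762244 ≡ 1933 (mod 2257)
2256 = 2048 + 128 + 64 + 16 in binary powers of 2.
So 5^2256 ≡ 1933 · 530 · 747 · 2069 ≡ 1839 (mod 2257).
Since 1839 ≠ 1, base 5 is a Fermat witness: 2257 is composite.

1839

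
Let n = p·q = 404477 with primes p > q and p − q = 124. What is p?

701

Since p = q + 124, we have 404477 = q(q + 124), so q² + 124q − 404477 = 0.
Discriminant: 124² + 4·404477 = 15376 + 1617908 = 1633284; √1633284 = 1278.
q = (−124 + 1278)/2 = 577, and p = q + 124 = 701.
Check: 577 · 701 = 404477.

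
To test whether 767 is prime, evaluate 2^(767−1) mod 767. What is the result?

2^1 ≡ 2 (mod 767)
2^2 ≡ 2^2 = 4 ≡ 4 (mod 767)
2^4 ≡ 4^2 = 16 ≡ 16 (mod 767)
2^8 ≡ 16^2 = 256 ≡ 256 (mod 767)
2^16 ≡ 256^2 = 65536 ≡ 341 (mod 767)
2^32 ≡ 341^2 = 116281 ≡ 464 (mod 767)
2^64 ≡ 464^2 = 215296 ≡ 536 (mod 767)
2^128 ≡ 536^2 = 287296 ≡ 438 (mod 767)
2^256 ≡ 438^2 = 191844 ≡ 94 (mod 767)
2^512 ≡ 94^2 = 8836 ≡ 399 (mod 767)
766 = 512 + 128 + 64 + 32 + 16 + 8 + 4 + 2 in binary powers of 2.
So 2^766 ≡ 399 · 438 · 536 · 464 · 341 · 256 · 16 · 4 ≡ 556 (mod 767).
Since 556 ≠ 1, base 2 is a Fermat witness: 767 is composite.

556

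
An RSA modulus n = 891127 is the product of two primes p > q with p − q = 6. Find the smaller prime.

Since p = q + 6, we have 891127 = q(q + 6), so q² + 6q − 891127 = 0.
Discriminant: 6² + 4·891127 = 36 + 3564508 = 3564544; √3564544 = 1888.
q = (−6 + 1888)/2 = 941, and p = q + 6 = 947.
Check: 941 · 947 = 891127.

941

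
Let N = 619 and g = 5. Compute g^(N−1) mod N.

5^1 ≡ 5 (mod 619)
5^2 ≡ 5^2 = 25 ≡ 25 (mod 619)
5^4 ≡ 25^2 = 625 ≡ 6 (mod 619)
5^8 ≡ 6^2 = 36 ≡ 36 (mod 619)
5^16 ≡ 36^2 = 1296 ≡ 58 (mod 619)
5^32 ≡ 58^2 = 3364 ≡ 269 (mod 619)
5^64 ≡ 269^2 = 72361 ≡ 557 (mod 619)
5^128 ≡ 557^2 = 310249 ≡ 130 (mod 619)
5^256 ≡ 130^2 = 16900 ≡ 187 (mod 619)
5^512 ≡ 187^2 = 34969 ≡ 305 (mod 619)
618 = 512 + 64 + 32 + 8 + 2 in binary powers of 2.
So 5^618 ≡ 305 · 557 · 269 · 36 · 25 ≡ 1 (mod 619).
Since the result is 1, base 5 gives no evidence that 619 is composite.

1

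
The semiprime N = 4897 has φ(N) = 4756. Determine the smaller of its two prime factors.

59

φ(n) = (p−1)(q−1) = n − (p+q) + 1, so p + q = 4897 − 4756 + 1 = 142.
p and q are the roots of t² − 142t + 4897 = 0.
Discriminant: 142² − 4·4897 = 20164 − 19588 = 576; √576 = 24.
q = (142 − 24)/2 = 59, p = (142 + 24)/2 = 83.
Check: 59 · 83 = 4897.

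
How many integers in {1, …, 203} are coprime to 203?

Factor: 203 = 7 · 29.
φ(203) = (7−1) · (29−1) = 6 · 28 = 168.

168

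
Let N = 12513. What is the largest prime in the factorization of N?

12513 = 3 · 4171
4171 = 43 · 97
97 is prime.
So 12513 = 3 · 43 · 97; the largest prime factor is 97.

97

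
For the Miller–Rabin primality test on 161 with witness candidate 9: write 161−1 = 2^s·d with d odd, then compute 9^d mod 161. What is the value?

123

161 − 1 = 160 = 2^5 · 5, so d = 5.
9^1 ≡ 9 (mod 161)
9^2 ≡ 9^2 = 81 ≡ 81 (mod 161)
9^4 ≡ 81^2 = 6561 ≡ 121 (mod 161)
5 = 4 + 1 in binary powers of 2.
So 9^5 ≡ 121 · 9 ≡ 123 (mod 161).
Squaring chain: 123 → 156 → 25 → 142 → 39; never reaches −1, so base 9 is a Miller–Rabin witness that 161 is composite.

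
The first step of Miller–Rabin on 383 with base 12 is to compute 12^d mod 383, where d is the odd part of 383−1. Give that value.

1

383 − 1 = 382 = 2^1 · 191, so d = 191.
12^1 ≡ 12 (mod 383)
12^2 ≡ 12^2 = 144 ≡ 144 (mod 383)
12^4 ≡ 144^2 = 20736 ≡ 54 (mod 383)
12^8 ≡ 54^2 = 2916 ≡ 235 (mod 383)
12^16 ≡ 235^2 = 55225 ≡ 73 (mod 383)
12^32 ≡ 73^2 = 5329 ≡ 350 (mod 383)
12^64 ≡ 350^2 = 122500 ≡ 323 (mod 383)
12^128 ≡ 323^2 = 104329 ≡ 153 (mod 383)
191 = 128 + 32 + 16 + 8 + 4 + 2 + 1 in binary powers of 2.
So 12^191 ≡ 153 · 350 · 73 · 235 · 54 · 144 · 12 ≡ 1 (mod 383).
Since 12^d ≡ 1 (mod 383), base 12 does not prove 383 composite.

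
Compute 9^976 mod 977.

9^1 ≡ 9 (mod 977)
9^2 ≡ 9^2 = 81 ≡ 81 (mod 977)
9^4 ≡ 81^2 = 6561 ≡ 699 (mod 977)
9^8 ≡ 699^2 = 488601 ≡ 101 (mod 977)
9^16 ≡ 101^2 = 10201 ≡ 431 (mod 977)
9^32 ≡ 431^2 = 185761 ≡ 131 (mod 977)
9^64 ≡ 131^2 = 17161 ≡ 552 (mod 977)
9^128 ≡ 552^2 = 304704 ≡ 857 (mod 977)
9^256 ≡ 857^2 = 734449 ≡ 722 (mod 977)
9^512 ≡ 722^2 = 521284 ≡ 543 (mod 977)
976 = 512 + 256 + 128 + 64 + 16 in binary powers of 2.
So 9^976 ≡ 543 · 722 · 857 · 552 · 431 ≡ 1 (mod 977).
Since the result is 1, base 9 gives no evidence that 977 is composite.

1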